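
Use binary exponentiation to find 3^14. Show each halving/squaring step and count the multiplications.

Computing 3^14 by squaring (build up from 3^1; each line after the first costs one multiplication):

3^1 = 3
3^2 = (3^1)^2 = 3^2 = 9
3^3 = 3 * 3^2 = 3 * 9 = 27
3^6 = (3^3)^2 = 27^2 = 729
3^7 = 3 * 3^6 = 3 * 729 = 2187
3^14 = (3^7)^2 = 2187^2 = 4782969

Result: 4782969
Multiplications needed: 5 (5 lines after 3^1)

3^14 = 4782969. Using exponentiation by squaring, this requires 5 multiplications. The key idea: if the exponent is even, square the half-power; if odd, multiply by the base once.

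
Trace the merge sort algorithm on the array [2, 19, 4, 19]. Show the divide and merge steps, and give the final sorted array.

Merge sort trace:

Split: [2, 19, 4, 19] -> [2, 19] and [4, 19]
  Split: [2, 19] -> [2] and [19]
  Merge: [2] + [19] -> [2, 19]
  Split: [4, 19] -> [4] and [19]
  Merge: [4] + [19] -> [4, 19]
Merge: [2, 19] + [4, 19] -> [2, 4, 19, 19]

Final sorted array: [2, 4, 19, 19]

The merge sort proceeds by recursively splitting the array and merging sorted halves.
After all merges, the sorted array is [2, 4, 19, 19].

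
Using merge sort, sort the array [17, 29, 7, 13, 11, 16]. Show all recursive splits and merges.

Merge sort trace:

Split: [17, 29, 7, 13, 11, 16] -> [17, 29, 7] and [13, 11, 16]
  Split: [17, 29, 7] -> [17] and [29, 7]
    Split: [29, 7] -> [29] and [7]
    Merge: [29] + [7] -> [7, 29]
  Merge: [17] + [7, 29] -> [7, 17, 29]
  Split: [13, 11, 16] -> [13] and [11, 16]
    Split: [11, 16] -> [11] and [16]
    Merge: [11] + [16] -> [11, 16]
  Merge: [13] + [11, 16] -> [11, 13, 16]
Merge: [7, 17, 29] + [11, 13, 16] -> [7, 11, 13, 16, 17, 29]

Final sorted array: [7, 11, 13, 16, 17, 29]

The merge sort proceeds by recursively splitting the array and merging sorted halves.
After all merges, the sorted array is [7, 11, 13, 16, 17, 29].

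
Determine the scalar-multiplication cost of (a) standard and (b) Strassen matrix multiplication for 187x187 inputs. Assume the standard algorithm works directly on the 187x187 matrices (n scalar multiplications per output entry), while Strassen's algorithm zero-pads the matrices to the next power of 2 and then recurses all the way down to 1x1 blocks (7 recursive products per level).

Matrix multiplication for 187x187 matrices:

Strassen's algorithm requires power-of-2 dimensions. Pad 187x187 to 256x256 (next power of 2).

Standard algorithm: 187^3 = 6539203 multiplications
Strassen's algorithm: 7^(log2(256)) = 7^8 = 5764801 multiplications
Savings: 6539203 - 5764801 = 774402 multiplications

Standard: 6539203 multiplications (187^3). Strassen: 5764801 multiplications (7^8, after padding to 256x256). Strassen reduces 8 recursive multiplications to 7 at each level.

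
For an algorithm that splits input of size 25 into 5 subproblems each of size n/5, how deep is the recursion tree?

For divide and conquer with division factor 5:

Problem sizes at each level:
Level 0: 25
Level 1: 5
Level 2: 1

The root is level 0 and the size-1 base case is level 2 (the tree spans levels 0 through 2, i.e. 3 levels counting the root), so the depth is the number of divisions: log_5(25) = 2

The recursion tree depth is log_5(25) = 2. At each level, the problem size is divided by 5, so it takes 2 divisions to reduce to a base case of size 1. The algorithm makes 5 recursive calls at each level.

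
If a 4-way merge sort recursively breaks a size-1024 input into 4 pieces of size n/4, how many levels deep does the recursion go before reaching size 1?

For divide and conquer with division factor 4:

Problem sizes at each level:
Level 0: 1024
Level 1: 256
Level 2: 64
Level 3: 16
Level 4: 4
Level 5: 1

The root is level 0 and the size-1 base case is level 5 (the tree spans levels 0 through 5, i.e. 6 levels counting the root), so the depth is the number of divisions: log_4(1024) = 5

The recursion tree depth is log_4(1024) = 5. At each level, the problem size is divided by 4, so it takes 5 divisions to reduce to a base case of size 1. The algorithm makes 4 recursive calls at each level.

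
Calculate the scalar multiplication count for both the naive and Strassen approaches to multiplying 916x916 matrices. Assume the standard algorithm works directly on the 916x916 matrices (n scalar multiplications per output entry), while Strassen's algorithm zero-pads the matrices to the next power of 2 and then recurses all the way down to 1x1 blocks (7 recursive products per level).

Matrix multiplication for 916x916 matrices:

Strassen's algorithm requires power-of-2 dimensions. Pad 916x916 to 1024x1024 (next power of 2).

Standard algorithm: 916^3 = 768575296 multiplications
Strassen's algorithm: 7^(log2(1024)) = 7^10 = 282475249 multiplications
Savings: 768575296 - 282475249 = 486100047 multiplications

Standard: 768575296 multiplications (916^3). Strassen: 282475249 multiplications (7^10, after padding to 1024x1024). Strassen reduces 8 recursive multiplications to 7 at each level.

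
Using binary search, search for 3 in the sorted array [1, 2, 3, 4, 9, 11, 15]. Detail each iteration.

Binary search for 3 in [1, 2, 3, 4, 9, 11, 15]:

lo=0, hi=6, mid=3, arr[mid]=4 -> 4 > 3, search left half
lo=0, hi=2, mid=1, arr[mid]=2 -> 2 < 3, search right half
lo=2, hi=2, mid=2, arr[mid]=3 -> Found target at index 2!

Binary search finds 3 at index 2 after 3 comparisons. The search repeatedly halves the search space by comparing with the middle element.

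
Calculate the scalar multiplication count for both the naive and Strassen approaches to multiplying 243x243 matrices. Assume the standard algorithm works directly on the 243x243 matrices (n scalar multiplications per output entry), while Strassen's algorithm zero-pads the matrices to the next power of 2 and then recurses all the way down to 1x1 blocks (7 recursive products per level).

Matrix multiplication for 243x243 matrices:

Strassen's algorithm requires power-of-2 dimensions. Pad 243x243 to 256x256 (next power of 2).

Standard algorithm: 243^3 = 14348907 multiplications
Strassen's algorithm: 7^(log2(256)) = 7^8 = 5764801 multiplications
Savings: 14348907 - 5764801 = 8584106 multiplications

Standard: 14348907 multiplications (243^3). Strassen: 5764801 multiplications (7^8, after padding to 256x256). Strassen reduces 8 recursive multiplications to 7 at each level.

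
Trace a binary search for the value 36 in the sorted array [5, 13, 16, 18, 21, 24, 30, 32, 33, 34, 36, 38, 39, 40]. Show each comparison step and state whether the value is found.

Binary search for 36 in [5, 13, 16, 18, 21, 24, 30, 32, 33, 34, 36, 38, 39, 40]:

lo=0, hi=13, mid=6, arr[mid]=30 -> 30 < 36, search right half
lo=7, hi=13, mid=10, arr[mid]=36 -> Found target at index 10!

Binary search finds 36 at index 10 after 2 comparisons. The search repeatedly halves the search space by comparing with the middle element.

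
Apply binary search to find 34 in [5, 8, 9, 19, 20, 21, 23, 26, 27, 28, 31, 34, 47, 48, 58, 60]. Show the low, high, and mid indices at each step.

Binary search for 34 in [5, 8, 9, 19, 20, 21, 23, 26, 27, 28, 31, 34, 47, 48, 58, 60]:

lo=0, hi=15, mid=7, arr[mid]=26 -> 26 < 34, search right half
lo=8, hi=15, mid=11, arr[mid]=34 -> Found target at index 11!

Binary search finds 34 at index 11 after 2 comparisons. The search repeatedly halves the search space by comparing with the middle element.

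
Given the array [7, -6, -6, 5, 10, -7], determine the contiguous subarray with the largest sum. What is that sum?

Using Kadane's algorithm on [7, -6, -6, 5, 10, -7]:

Scanning through the array:
Position 1 (value -6): max_ending_here = 1, max_so_far = 7
Position 2 (value -6): max_ending_here = -5, max_so_far = 7
Position 3 (value 5): max_ending_here = 5, max_so_far = 7
Position 4 (value 10): max_ending_here = 15, max_so_far = 15
Position 5 (value -7): max_ending_here = 8, max_so_far = 15

Maximum subarray: [5, 10]
Maximum sum: 15

The maximum subarray is [5, 10] with sum 15. This subarray runs from index 3 to index 4.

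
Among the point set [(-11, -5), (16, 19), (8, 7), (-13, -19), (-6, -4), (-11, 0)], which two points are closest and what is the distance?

Computing all pairwise distances among 6 points:

d((-11, -5), (16, 19)) = 36.1248
d((-11, -5), (8, 7)) = 22.4722
d((-11, -5), (-13, -19)) = 14.1421
d((-11, -5), (-6, -4)) = 5.099
d((-11, -5), (-11, 0)) = 5.0 <-- minimum
d((16, 19), (8, 7)) = 14.4222
d((16, 19), (-13, -19)) = 47.8017
d((16, 19), (-6, -4)) = 31.8277
d((16, 19), (-11, 0)) = 33.0151
d((8, 7), (-13, -19)) = 33.4215
d((8, 7), (-6, -4)) = 17.8045
d((8, 7), (-11, 0)) = 20.2485
d((-13, -19), (-6, -4)) = 16.5529
d((-13, -19), (-11, 0)) = 19.105
d((-6, -4), (-11, 0)) = 6.4031

Closest pair: (-11, -5) and (-11, 0) with distance 5.0

The closest pair is (-11, -5) and (-11, 0) with Euclidean distance 5.0. For 6 points, brute-force pairwise comparison is shown above. For large n, the divide-and-conquer algorithm (sort by x, recurse on halves, check the dividing strip) achieves O(n log n).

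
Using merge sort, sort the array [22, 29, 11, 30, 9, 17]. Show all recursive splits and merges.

Merge sort trace:

Split: [22, 29, 11, 30, 9, 17] -> [22, 29, 11] and [30, 9, 17]
  Split: [22, 29, 11] -> [22] and [29, 11]
    Split: [29, 11] -> [29] and [11]
    Merge: [29] + [11] -> [11, 29]
  Merge: [22] + [11, 29] -> [11, 22, 29]
  Split: [30, 9, 17] -> [30] and [9, 17]
    Split: [9, 17] -> [9] and [17]
    Merge: [9] + [17] -> [9, 17]
  Merge: [30] + [9, 17] -> [9, 17, 30]
Merge: [11, 22, 29] + [9, 17, 30] -> [9, 11, 17, 22, 29, 30]

Final sorted array: [9, 11, 17, 22, 29, 30]

The merge sort proceeds by recursively splitting the array and merging sorted halves.
After all merges, the sorted array is [9, 11, 17, 22, 29, 30].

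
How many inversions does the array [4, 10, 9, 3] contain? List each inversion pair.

Finding inversions in [4, 10, 9, 3]:

(0, 3): arr[0]=4 > arr[3]=3
(1, 2): arr[1]=10 > arr[2]=9
(1, 3): arr[1]=10 > arr[3]=3
(2, 3): arr[2]=9 > arr[3]=3

Total inversions: 4

The array has 4 inversion(s): (0,3), (1,2), (1,3), (2,3). Each pair (i,j) satisfies i < j and arr[i] > arr[j].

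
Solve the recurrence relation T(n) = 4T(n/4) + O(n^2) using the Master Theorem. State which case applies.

Master Theorem for T(n) = 4T(n/4) + O(n^2):

a = 4, b = 4, c = 2
log_b(a) = log_4(4) = 1.0000

Case 3: c = 2 > log_4(4) = 1.0000
T(n) = O(n^2) = O(n^2)

For T(n) = 4T(n/4) + O(n^2): log_4(4) = 1.0000. This is Case 3 of the Master Theorem (c > log_b(a), work dominated by root), giving O(n^2).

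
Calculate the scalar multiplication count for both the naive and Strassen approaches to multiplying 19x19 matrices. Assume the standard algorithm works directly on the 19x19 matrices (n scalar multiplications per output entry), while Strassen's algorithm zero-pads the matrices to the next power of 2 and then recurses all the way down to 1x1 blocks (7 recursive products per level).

Matrix multiplication for 19x19 matrices:

Strassen's algorithm requires power-of-2 dimensions. Pad 19x19 to 32x32 (next power of 2).

Standard algorithm: 19^3 = 6859 multiplications
Strassen's algorithm: 7^(log2(32)) = 7^5 = 16807 multiplications
Difference: 6859 - 16807 = -9948 (Strassen uses MORE here due to padding overhead — for small or just-over-power-of-2 n, padding can outweigh the per-level savings)

Standard: 6859 multiplications (19^3). Strassen: 16807 multiplications (7^5, after padding to 32x32). Strassen reduces 8 recursive multiplications to 7 at each level.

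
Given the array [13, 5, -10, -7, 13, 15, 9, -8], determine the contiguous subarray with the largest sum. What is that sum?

Using Kadane's algorithm on [13, 5, -10, -7, 13, 15, 9, -8]:

Scanning through the array:
Position 1 (value 5): max_ending_here = 18, max_so_far = 18
Position 2 (value -10): max_ending_here = 8, max_so_far = 18
Position 3 (value -7): max_ending_here = 1, max_so_far = 18
Position 4 (value 13): max_ending_here = 14, max_so_far = 18
Position 5 (value 15): max_ending_here = 29, max_so_far = 29
Position 6 (value 9): max_ending_here = 38, max_so_far = 38
Position 7 (value -8): max_ending_here = 30, max_so_far = 38

Maximum subarray: [13, 5, -10, -7, 13, 15, 9]
Maximum sum: 38

The maximum subarray is [13, 5, -10, -7, 13, 15, 9] with sum 38. This subarray runs from index 0 to index 6.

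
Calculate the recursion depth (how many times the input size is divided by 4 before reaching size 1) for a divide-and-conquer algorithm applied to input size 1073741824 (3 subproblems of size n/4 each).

For divide and conquer with division factor 4:

Problem sizes at each level:
Level 0: 1073741824
Level 1: 268435456
Level 2: 67108864
Level 3: 16777216
Level 4: 4194304
Level 5: 1048576
Level 6: 262144
Level 7: 65536
Level 8: 16384
Level 9: 4096
Level 10: 1024
Level 11: 256
Level 12: 64
Level 13: 16
Level 14: 4
Level 15: 1

The root is level 0 and the size-1 base case is level 15 (the tree spans levels 0 through 15, i.e. 16 levels counting the root), so the depth is the number of divisions: log_4(1073741824) = 15

The recursion tree depth is log_4(1073741824) = 15. At each level, the problem size is divided by 4, so it takes 15 divisions to reduce to a base case of size 1. The algorithm makes 3 recursive calls at each level.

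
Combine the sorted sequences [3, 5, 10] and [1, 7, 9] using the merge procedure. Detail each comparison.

Merging process:

Compare 3 vs 1: take 1 from right. Merged: [1]
Compare 3 vs 7: take 3 from left. Merged: [1, 3]
Compare 5 vs 7: take 5 from left. Merged: [1, 3, 5]
Compare 10 vs 7: take 7 from right. Merged: [1, 3, 5, 7]
Compare 10 vs 9: take 9 from right. Merged: [1, 3, 5, 7, 9]
Append remaining from left: [10]. Merged: [1, 3, 5, 7, 9, 10]

Final merged array: [1, 3, 5, 7, 9, 10]
Total comparisons: 5

The merged array is [1, 3, 5, 7, 9, 10], requiring 5 comparisons. The merge step runs in O(n) time where n is the total number of elements.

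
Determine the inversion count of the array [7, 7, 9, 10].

Finding inversions in [7, 7, 9, 10]:


Total inversions: 0

The array has 0 inversions. It is already sorted.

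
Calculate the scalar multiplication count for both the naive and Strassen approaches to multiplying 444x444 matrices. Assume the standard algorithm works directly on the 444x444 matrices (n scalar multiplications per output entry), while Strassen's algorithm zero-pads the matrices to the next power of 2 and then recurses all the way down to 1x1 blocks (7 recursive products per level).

Matrix multiplication for 444x444 matrices:

Strassen's algorithm requires power-of-2 dimensions. Pad 444x444 to 512x512 (next power of 2).

Standard algorithm: 444^3 = 87528384 multiplications
Strassen's algorithm: 7^(log2(512)) = 7^9 = 40353607 multiplications
Savings: 87528384 - 40353607 = 47174777 multiplications

Standard: 87528384 multiplications (444^3). Strassen: 40353607 multiplications (7^9, after padding to 512x512). Strassen reduces 8 recursive multiplications to 7 at each level.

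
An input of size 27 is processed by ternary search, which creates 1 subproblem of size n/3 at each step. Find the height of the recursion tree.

For divide and conquer with division factor 3:

Problem sizes at each level:
Level 0: 27
Level 1: 9
Level 2: 3
Level 3: 1

The root is level 0 and the size-1 base case is level 3 (the tree spans levels 0 through 3, i.e. 4 levels counting the root), so the depth is the number of divisions: log_3(27) = 3

The recursion tree depth is log_3(27) = 3. At each level, the problem size is divided by 3, so it takes 3 divisions to reduce to a base case of size 1. The algorithm makes 1 recursive call at each level.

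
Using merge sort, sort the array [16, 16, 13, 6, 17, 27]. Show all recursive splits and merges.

Merge sort trace:

Split: [16, 16, 13, 6, 17, 27] -> [16, 16, 13] and [6, 17, 27]
  Split: [16, 16, 13] -> [16] and [16, 13]
    Split: [16, 13] -> [16] and [13]
    Merge: [16] + [13] -> [13, 16]
  Merge: [16] + [13, 16] -> [13, 16, 16]
  Split: [6, 17, 27] -> [6] and [17, 27]
    Split: [17, 27] -> [17] and [27]
    Merge: [17] + [27] -> [17, 27]
  Merge: [6] + [17, 27] -> [6, 17, 27]
Merge: [13, 16, 16] + [6, 17, 27] -> [6, 13, 16, 16, 17, 27]

Final sorted array: [6, 13, 16, 16, 17, 27]

The merge sort proceeds by recursively splitting the array and merging sorted halves.
After all merges, the sorted array is [6, 13, 16, 16, 17, 27].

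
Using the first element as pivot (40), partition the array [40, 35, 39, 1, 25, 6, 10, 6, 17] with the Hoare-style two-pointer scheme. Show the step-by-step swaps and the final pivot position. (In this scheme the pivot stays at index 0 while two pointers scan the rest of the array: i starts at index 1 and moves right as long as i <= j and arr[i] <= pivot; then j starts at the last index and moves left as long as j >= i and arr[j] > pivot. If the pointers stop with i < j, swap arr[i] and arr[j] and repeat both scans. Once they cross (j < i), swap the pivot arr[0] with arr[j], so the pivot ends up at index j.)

Hoare-style two-pointer partition with pivot = 40:

Initial array: [40, 35, 39, 1, 25, 6, 10, 6, 17]

Pointers start at i = 1, j = 8.
i ends at 9, j ends at 8: the pointers have crossed (j < i), so scanning stops.

Swap pivot arr[0] with arr[8] to place pivot at position 8: [17, 35, 39, 1, 25, 6, 10, 6, 40]
Pivot position: 8

After partitioning with pivot 40, the array becomes [17, 35, 39, 1, 25, 6, 10, 6, 40]. The pivot is placed at index 8. All elements to the left of the pivot are <= 40, and all elements to the right are > 40.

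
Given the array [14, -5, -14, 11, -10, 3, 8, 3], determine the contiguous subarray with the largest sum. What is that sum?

Using Kadane's algorithm on [14, -5, -14, 11, -10, 3, 8, 3]:

Scanning through the array:
Position 1 (value -5): max_ending_here = 9, max_so_far = 14
Position 2 (value -14): max_ending_here = -5, max_so_far = 14
Position 3 (value 11): max_ending_here = 11, max_so_far = 14
Position 4 (value -10): max_ending_here = 1, max_so_far = 14
Position 5 (value 3): max_ending_here = 4, max_so_far = 14
Position 6 (value 8): max_ending_here = 12, max_so_far = 14
Position 7 (value 3): max_ending_here = 15, max_so_far = 15

Maximum subarray: [11, -10, 3, 8, 3]
Maximum sum: 15

The maximum subarray is [11, -10, 3, 8, 3] with sum 15. This subarray runs from index 3 to index 7.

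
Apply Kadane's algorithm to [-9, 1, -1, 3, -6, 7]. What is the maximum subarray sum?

Using Kadane's algorithm on [-9, 1, -1, 3, -6, 7]:

Scanning through the array:
Position 1 (value 1): max_ending_here = 1, max_so_far = 1
Position 2 (value -1): max_ending_here = 0, max_so_far = 1
Position 3 (value 3): max_ending_here = 3, max_so_far = 3
Position 4 (value -6): max_ending_here = -3, max_so_far = 3
Position 5 (value 7): max_ending_here = 7, max_so_far = 7

Maximum subarray: [7]
Maximum sum: 7

The maximum subarray is [7] with sum 7. This subarray runs from index 5 to index 5.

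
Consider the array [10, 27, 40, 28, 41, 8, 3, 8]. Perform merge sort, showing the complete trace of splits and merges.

Merge sort trace:

Split: [10, 27, 40, 28, 41, 8, 3, 8] -> [10, 27, 40, 28] and [41, 8, 3, 8]
  Split: [10, 27, 40, 28] -> [10, 27] and [40, 28]
    Split: [10, 27] -> [10] and [27]
    Merge: [10] + [27] -> [10, 27]
    Split: [40, 28] -> [40] and [28]
    Merge: [40] + [28] -> [28, 40]
  Merge: [10, 27] + [28, 40] -> [10, 27, 28, 40]
  Split: [41, 8, 3, 8] -> [41, 8] and [3, 8]
    Split: [41, 8] -> [41] and [8]
    Merge: [41] + [8] -> [8, 41]
    Split: [3, 8] -> [3] and [8]
    Merge: [3] + [8] -> [3, 8]
  Merge: [8, 41] + [3, 8] -> [3, 8, 8, 41]
Merge: [10, 27, 28, 40] + [3, 8, 8, 41] -> [3, 8, 8, 10, 27, 28, 40, 41]

Final sorted array: [3, 8, 8, 10, 27, 28, 40, 41]

The merge sort proceeds by recursively splitting the array and merging sorted halves.
After all merges, the sorted array is [3, 8, 8, 10, 27, 28, 40, 41].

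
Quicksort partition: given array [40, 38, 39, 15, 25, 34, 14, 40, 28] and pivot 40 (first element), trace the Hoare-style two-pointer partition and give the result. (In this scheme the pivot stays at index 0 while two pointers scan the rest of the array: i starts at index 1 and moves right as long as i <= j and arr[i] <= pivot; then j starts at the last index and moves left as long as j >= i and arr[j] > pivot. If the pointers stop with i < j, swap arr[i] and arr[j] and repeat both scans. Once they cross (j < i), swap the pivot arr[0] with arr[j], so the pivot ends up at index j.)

Hoare-style two-pointer partition with pivot = 40:

Initial array: [40, 38, 39, 15, 25, 34, 14, 40, 28]

Pointers start at i = 1, j = 8.
i ends at 9, j ends at 8: the pointers have crossed (j < i), so scanning stops.

Swap pivot arr[0] with arr[8] to place pivot at position 8: [28, 38, 39, 15, 25, 34, 14, 40, 40]
Pivot position: 8

After partitioning with pivot 40, the array becomes [28, 38, 39, 15, 25, 34, 14, 40, 40]. The pivot is placed at index 8. All elements to the left of the pivot are <= 40, and all elements to the right are > 40.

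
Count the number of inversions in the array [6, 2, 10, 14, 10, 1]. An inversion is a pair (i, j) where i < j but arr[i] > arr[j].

Finding inversions in [6, 2, 10, 14, 10, 1]:

(0, 1): arr[0]=6 > arr[1]=2
(0, 5): arr[0]=6 > arr[5]=1
(1, 5): arr[1]=2 > arr[5]=1
(2, 5): arr[2]=10 > arr[5]=1
(3, 4): arr[3]=14 > arr[4]=10
(3, 5): arr[3]=14 > arr[5]=1
(4, 5): arr[4]=10 > arr[5]=1

Total inversions: 7

The array has 7 inversion(s): (0,1), (0,5), (1,5), (2,5), (3,4), (3,5), (4,5). Each pair (i,j) satisfies i < j and arr[i] > arr[j].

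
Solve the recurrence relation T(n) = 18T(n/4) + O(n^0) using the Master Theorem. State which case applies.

Master Theorem for T(n) = 18T(n/4) + O(n^0):

a = 18, b = 4, c = 0
log_b(a) = log_4(18) = 2.0850

Case 1: c = 0 < log_4(18) = 2.0850
T(n) = O(n^(log_4 18))

For T(n) = 18T(n/4) + O(n^0): log_4(18) = 2.0850. This is Case 1 of the Master Theorem (c < log_b(a), work dominated by leaves), giving O(n^(log_4 18)).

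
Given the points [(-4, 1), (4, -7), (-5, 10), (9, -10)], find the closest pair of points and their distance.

Computing all pairwise distances among 4 points:

d((-4, 1), (4, -7)) = 11.3137
d((-4, 1), (-5, 10)) = 9.0554
d((-4, 1), (9, -10)) = 17.0294
d((4, -7), (-5, 10)) = 19.2354
d((4, -7), (9, -10)) = 5.831 <-- minimum
d((-5, 10), (9, -10)) = 24.4131

Closest pair: (4, -7) and (9, -10) with distance 5.831

The closest pair is (4, -7) and (9, -10) with Euclidean distance 5.831. For 4 points, brute-force pairwise comparison is shown above. For large n, the divide-and-conquer algorithm (sort by x, recurse on halves, check the dividing strip) achieves O(n log n).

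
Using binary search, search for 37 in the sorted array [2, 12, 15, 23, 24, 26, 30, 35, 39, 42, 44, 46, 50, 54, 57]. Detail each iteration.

Binary search for 37 in [2, 12, 15, 23, 24, 26, 30, 35, 39, 42, 44, 46, 50, 54, 57]:

lo=0, hi=14, mid=7, arr[mid]=35 -> 35 < 37, search right half
lo=8, hi=14, mid=11, arr[mid]=46 -> 46 > 37, search left half
lo=8, hi=10, mid=9, arr[mid]=42 -> 42 > 37, search left half
lo=8, hi=8, mid=8, arr[mid]=39 -> 39 > 37, search left half
lo=8 > hi=7, target 37 not found

Binary search determines that 37 is not in the array after 4 comparisons. The search space was exhausted without finding the target.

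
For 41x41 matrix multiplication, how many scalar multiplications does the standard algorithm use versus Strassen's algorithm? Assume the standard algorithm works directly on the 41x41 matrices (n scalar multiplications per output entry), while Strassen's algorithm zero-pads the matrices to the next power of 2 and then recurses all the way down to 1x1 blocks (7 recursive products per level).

Matrix multiplication for 41x41 matrices:

Strassen's algorithm requires power-of-2 dimensions. Pad 41x41 to 64x64 (next power of 2).

Standard algorithm: 41^3 = 68921 multiplications
Strassen's algorithm: 7^(log2(64)) = 7^6 = 117649 multiplications
Difference: 68921 - 117649 = -48728 (Strassen uses MORE here due to padding overhead — for small or just-over-power-of-2 n, padding can outweigh the per-level savings)

Standard: 68921 multiplications (41^3). Strassen: 117649 multiplications (7^6, after padding to 64x64). Strassen reduces 8 recursive multiplications to 7 at each level.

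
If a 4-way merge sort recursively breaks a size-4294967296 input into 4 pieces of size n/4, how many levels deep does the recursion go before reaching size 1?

For divide and conquer with division factor 4:

Problem sizes at each level:
Level 0: 4294967296
Level 1: 1073741824
Level 2: 268435456
Level 3: 67108864
Level 4: 16777216
Level 5: 4194304
Level 6: 1048576
Level 7: 262144
Level 8: 65536
Level 9: 16384
Level 10: 4096
Level 11: 1024
Level 12: 256
Level 13: 64
Level 14: 16
Level 15: 4
Level 16: 1

The root is level 0 and the size-1 base case is level 16 (the tree spans levels 0 through 16, i.e. 17 levels counting the root), so the depth is the number of divisions: log_4(4294967296) = 16

The recursion tree depth is log_4(4294967296) = 16. At each level, the problem size is divided by 4, so it takes 16 divisions to reduce to a base case of size 1. The algorithm makes 4 recursive calls at each level.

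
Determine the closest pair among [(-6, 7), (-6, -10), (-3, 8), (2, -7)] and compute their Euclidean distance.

Computing all pairwise distances among 4 points:

d((-6, 7), (-6, -10)) = 17.0
d((-6, 7), (-3, 8)) = 3.1623 <-- minimum
d((-6, 7), (2, -7)) = 16.1245
d((-6, -10), (-3, 8)) = 18.2483
d((-6, -10), (2, -7)) = 8.544
d((-3, 8), (2, -7)) = 15.8114

Closest pair: (-6, 7) and (-3, 8) with distance 3.1623

The closest pair is (-6, 7) and (-3, 8) with Euclidean distance 3.1623. For 4 points, brute-force pairwise comparison is shown above. For large n, the divide-and-conquer algorithm (sort by x, recurse on halves, check the dividing strip) achieves O(n log n).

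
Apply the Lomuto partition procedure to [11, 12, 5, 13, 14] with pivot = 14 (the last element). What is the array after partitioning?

Lomuto partition with pivot = 14:

Initial array: [11, 12, 5, 13, 14]

arr[0]=11 <= 14: swap with position 0, array becomes [11, 12, 5, 13, 14]
arr[1]=12 <= 14: swap with position 1, array becomes [11, 12, 5, 13, 14]
arr[2]=5 <= 14: swap with position 2, array becomes [11, 12, 5, 13, 14]
arr[3]=13 <= 14: swap with position 3, array becomes [11, 12, 5, 13, 14]

Place pivot at position 4: [11, 12, 5, 13, 14]
Pivot position: 4

After partitioning with pivot 14, the array becomes [11, 12, 5, 13, 14]. The pivot is placed at index 4. All elements to the left of the pivot are <= 14, and all elements to the right are > 14.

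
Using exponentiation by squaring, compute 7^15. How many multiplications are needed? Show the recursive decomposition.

Computing 7^15 by squaring (build up from 7^1; each line after the first costs one multiplication):

7^1 = 7
7^2 = (7^1)^2 = 7^2 = 49
7^3 = 7 * 7^2 = 7 * 49 = 343
7^6 = (7^3)^2 = 343^2 = 117649
7^7 = 7 * 7^6 = 7 * 117649 = 823543
7^14 = (7^7)^2 = 823543^2 = 678223072849
7^15 = 7 * 7^14 = 7 * 678223072849 = 4747561509943

Result: 4747561509943
Multiplications needed: 6 (6 lines after 7^1)

7^15 = 4747561509943. Using exponentiation by squaring, this requires 6 multiplications. The key idea: if the exponent is even, square the half-power; if odd, multiply by the base once.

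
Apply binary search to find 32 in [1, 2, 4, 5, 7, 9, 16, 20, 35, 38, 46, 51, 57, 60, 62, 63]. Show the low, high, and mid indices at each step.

Binary search for 32 in [1, 2, 4, 5, 7, 9, 16, 20, 35, 38, 46, 51, 57, 60, 62, 63]:

lo=0, hi=15, mid=7, arr[mid]=20 -> 20 < 32, search right half
lo=8, hi=15, mid=11, arr[mid]=51 -> 51 > 32, search left half
lo=8, hi=10, mid=9, arr[mid]=38 -> 38 > 32, search left half
lo=8, hi=8, mid=8, arr[mid]=35 -> 35 > 32, search left half
lo=8 > hi=7, target 32 not found

Binary search determines that 32 is not in the array after 4 comparisons. The search space was exhausted without finding the target.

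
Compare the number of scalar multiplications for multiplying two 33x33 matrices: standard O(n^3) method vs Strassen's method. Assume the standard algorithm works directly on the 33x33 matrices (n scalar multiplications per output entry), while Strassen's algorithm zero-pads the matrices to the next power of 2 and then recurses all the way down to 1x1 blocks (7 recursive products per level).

Matrix multiplication for 33x33 matrices:

Strassen's algorithm requires power-of-2 dimensions. Pad 33x33 to 64x64 (next power of 2).

Standard algorithm: 33^3 = 35937 multiplications
Strassen's algorithm: 7^(log2(64)) = 7^6 = 117649 multiplications
Difference: 35937 - 117649 = -81712 (Strassen uses MORE here due to padding overhead — for small or just-over-power-of-2 n, padding can outweigh the per-level savings)

Standard: 35937 multiplications (33^3). Strassen: 117649 multiplications (7^6, after padding to 64x64). Strassen reduces 8 recursive multiplications to 7 at each level.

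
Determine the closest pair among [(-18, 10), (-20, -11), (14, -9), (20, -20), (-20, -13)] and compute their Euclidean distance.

Computing all pairwise distances among 5 points:

d((-18, 10), (-20, -11)) = 21.095
d((-18, 10), (14, -9)) = 37.2156
d((-18, 10), (20, -20)) = 48.4149
d((-18, 10), (-20, -13)) = 23.0868
d((-20, -11), (14, -9)) = 34.0588
d((-20, -11), (20, -20)) = 41.0
d((-20, -11), (-20, -13)) = 2.0 <-- minimum
d((14, -9), (20, -20)) = 12.53
d((14, -9), (-20, -13)) = 34.2345
d((20, -20), (-20, -13)) = 40.6079

Closest pair: (-20, -11) and (-20, -13) with distance 2.0

The closest pair is (-20, -11) and (-20, -13) with Euclidean distance 2.0. For 5 points, brute-force pairwise comparison is shown above. For large n, the divide-and-conquer algorithm (sort by x, recurse on halves, check the dividing strip) achieves O(n log n).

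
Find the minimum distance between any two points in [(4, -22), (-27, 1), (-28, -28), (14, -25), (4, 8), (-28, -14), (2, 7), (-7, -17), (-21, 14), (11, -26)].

Computing all pairwise distances among 10 points:

d((4, -22), (-27, 1)) = 38.6005
d((4, -22), (-28, -28)) = 32.5576
d((4, -22), (14, -25)) = 10.4403
d((4, -22), (4, 8)) = 30.0
d((4, -22), (-28, -14)) = 32.9848
d((4, -22), (2, 7)) = 29.0689
d((4, -22), (-7, -17)) = 12.083
d((4, -22), (-21, 14)) = 43.8292
d((4, -22), (11, -26)) = 8.0623
d((-27, 1), (-28, -28)) = 29.0172
d((-27, 1), (14, -25)) = 48.5489
d((-27, 1), (4, 8)) = 31.7805
d((-27, 1), (-28, -14)) = 15.0333
d((-27, 1), (2, 7)) = 29.6142
d((-27, 1), (-7, -17)) = 26.9072
d((-27, 1), (-21, 14)) = 14.3178
d((-27, 1), (11, -26)) = 46.6154
d((-28, -28), (14, -25)) = 42.107
d((-28, -28), (4, 8)) = 48.1664
d((-28, -28), (-28, -14)) = 14.0
d((-28, -28), (2, 7)) = 46.0977
d((-28, -28), (-7, -17)) = 23.7065
d((-28, -28), (-21, 14)) = 42.5793
d((-28, -28), (11, -26)) = 39.0512
d((14, -25), (4, 8)) = 34.4819
d((14, -25), (-28, -14)) = 43.4166
d((14, -25), (2, 7)) = 34.176
d((14, -25), (-7, -17)) = 22.4722
d((14, -25), (-21, 14)) = 52.4023
d((14, -25), (11, -26)) = 3.1623
d((4, 8), (-28, -14)) = 38.833
d((4, 8), (2, 7)) = 2.2361 <-- minimum
d((4, 8), (-7, -17)) = 27.313
d((4, 8), (-21, 14)) = 25.7099
d((4, 8), (11, -26)) = 34.7131
d((-28, -14), (2, 7)) = 36.6197
d((-28, -14), (-7, -17)) = 21.2132
d((-28, -14), (-21, 14)) = 28.8617
d((-28, -14), (11, -26)) = 40.8044
d((2, 7), (-7, -17)) = 25.632
d((2, 7), (-21, 14)) = 24.0416
d((2, 7), (11, -26)) = 34.2053
d((-7, -17), (-21, 14)) = 34.0147
d((-7, -17), (11, -26)) = 20.1246
d((-21, 14), (11, -26)) = 51.225

Closest pair: (4, 8) and (2, 7) with distance 2.2361

The closest pair is (4, 8) and (2, 7) with Euclidean distance 2.2361. For 10 points, brute-force pairwise comparison is shown above. For large n, the divide-and-conquer algorithm (sort by x, recurse on halves, check the dividing strip) achieves O(n log n).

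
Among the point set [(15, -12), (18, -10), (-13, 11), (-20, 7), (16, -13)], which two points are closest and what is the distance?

Computing all pairwise distances among 5 points:

d((15, -12), (18, -10)) = 3.6056
d((15, -12), (-13, 11)) = 36.2353
d((15, -12), (-20, 7)) = 39.8246
d((15, -12), (16, -13)) = 1.4142 <-- minimum
d((18, -10), (-13, 11)) = 37.4433
d((18, -10), (-20, 7)) = 41.6293
d((18, -10), (16, -13)) = 3.6056
d((-13, 11), (-20, 7)) = 8.0623
d((-13, 11), (16, -13)) = 37.6431
d((-20, 7), (16, -13)) = 41.1825

Closest pair: (15, -12) and (16, -13) with distance 1.4142

The closest pair is (15, -12) and (16, -13) with Euclidean distance 1.4142. For 5 points, brute-force pairwise comparison is shown above. For large n, the divide-and-conquer algorithm (sort by x, recurse on halves, check the dividing strip) achieves O(n log n).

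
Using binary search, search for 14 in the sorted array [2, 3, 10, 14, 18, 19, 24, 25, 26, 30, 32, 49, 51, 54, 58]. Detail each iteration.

Binary search for 14 in [2, 3, 10, 14, 18, 19, 24, 25, 26, 30, 32, 49, 51, 54, 58]:

lo=0, hi=14, mid=7, arr[mid]=25 -> 25 > 14, search left half
lo=0, hi=6, mid=3, arr[mid]=14 -> Found target at index 3!

Binary search finds 14 at index 3 after 2 comparisons. The search repeatedly halves the search space by comparing with the middle element.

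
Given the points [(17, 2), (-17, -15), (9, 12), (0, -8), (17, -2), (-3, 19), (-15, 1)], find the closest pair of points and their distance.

Computing all pairwise distances among 7 points:

d((17, 2), (-17, -15)) = 38.0132
d((17, 2), (9, 12)) = 12.8062
d((17, 2), (0, -8)) = 19.7231
d((17, 2), (17, -2)) = 4.0 <-- minimum
d((17, 2), (-3, 19)) = 26.2488
d((17, 2), (-15, 1)) = 32.0156
d((-17, -15), (9, 12)) = 37.4833
d((-17, -15), (0, -8)) = 18.3848
d((-17, -15), (17, -2)) = 36.4005
d((-17, -15), (-3, 19)) = 36.7696
d((-17, -15), (-15, 1)) = 16.1245
d((9, 12), (0, -8)) = 21.9317
d((9, 12), (17, -2)) = 16.1245
d((9, 12), (-3, 19)) = 13.8924
d((9, 12), (-15, 1)) = 26.4008
d((0, -8), (17, -2)) = 18.0278
d((0, -8), (-3, 19)) = 27.1662
d((0, -8), (-15, 1)) = 17.4929
d((17, -2), (-3, 19)) = 29.0
d((17, -2), (-15, 1)) = 32.1403
d((-3, 19), (-15, 1)) = 21.6333

Closest pair: (17, 2) and (17, -2) with distance 4.0

The closest pair is (17, 2) and (17, -2) with Euclidean distance 4.0. For 7 points, brute-force pairwise comparison is shown above. For large n, the divide-and-conquer algorithm (sort by x, recurse on halves, check the dividing strip) achieves O(n log n).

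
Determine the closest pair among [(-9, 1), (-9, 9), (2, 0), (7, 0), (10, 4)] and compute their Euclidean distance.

Computing all pairwise distances among 5 points:

d((-9, 1), (-9, 9)) = 8.0
d((-9, 1), (2, 0)) = 11.0454
d((-9, 1), (7, 0)) = 16.0312
d((-9, 1), (10, 4)) = 19.2354
d((-9, 9), (2, 0)) = 14.2127
d((-9, 9), (7, 0)) = 18.3576
d((-9, 9), (10, 4)) = 19.6469
d((2, 0), (7, 0)) = 5.0 <-- minimum
d((2, 0), (10, 4)) = 8.9443
d((7, 0), (10, 4)) = 5.0 <-- minimum

Minimum distance: 5.0 (tie among 2 pairs: (2, 0) and (7, 0); (7, 0) and (10, 4))

The minimum Euclidean distance is 5.0. There is a tie: 2 pairs achieve this minimum — (2, 0) and (7, 0); (7, 0) and (10, 4). Any of these is a valid closest pair. For 5 points, brute-force pairwise comparison is shown above. For large n, the divide-and-conquer algorithm (sort by x, recurse on halves, check the dividing strip) achieves O(n log n).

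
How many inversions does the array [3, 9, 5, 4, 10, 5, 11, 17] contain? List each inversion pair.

Finding inversions in [3, 9, 5, 4, 10, 5, 11, 17]:

(1, 2): arr[1]=9 > arr[2]=5
(1, 3): arr[1]=9 > arr[3]=4
(1, 5): arr[1]=9 > arr[5]=5
(2, 3): arr[2]=5 > arr[3]=4
(4, 5): arr[4]=10 > arr[5]=5

Total inversions: 5

The array has 5 inversion(s): (1,2), (1,3), (1,5), (2,3), (4,5). Each pair (i,j) satisfies i < j and arr[i] > arr[j].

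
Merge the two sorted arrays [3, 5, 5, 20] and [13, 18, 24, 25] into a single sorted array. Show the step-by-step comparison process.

Merging process:

Compare 3 vs 13: take 3 from left. Merged: [3]
Compare 5 vs 13: take 5 from left. Merged: [3, 5]
Compare 5 vs 13: take 5 from left. Merged: [3, 5, 5]
Compare 20 vs 13: take 13 from right. Merged: [3, 5, 5, 13]
Compare 20 vs 18: take 18 from right. Merged: [3, 5, 5, 13, 18]
Compare 20 vs 24: take 20 from left. Merged: [3, 5, 5, 13, 18, 20]
Append remaining from right: [24, 25]. Merged: [3, 5, 5, 13, 18, 20, 24, 25]

Final merged array: [3, 5, 5, 13, 18, 20, 24, 25]
Total comparisons: 6

The merged array is [3, 5, 5, 13, 18, 20, 24, 25], requiring 6 comparisons. The merge step runs in O(n) time where n is the total number of elements.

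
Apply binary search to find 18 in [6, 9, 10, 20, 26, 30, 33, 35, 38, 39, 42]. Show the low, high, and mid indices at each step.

Binary search for 18 in [6, 9, 10, 20, 26, 30, 33, 35, 38, 39, 42]:

lo=0, hi=10, mid=5, arr[mid]=30 -> 30 > 18, search left half
lo=0, hi=4, mid=2, arr[mid]=10 -> 10 < 18, search right half
lo=3, hi=4, mid=3, arr[mid]=20 -> 20 > 18, search left half
lo=3 > hi=2, target 18 not found

Binary search determines that 18 is not in the array after 3 comparisons. The search space was exhausted without finding the target.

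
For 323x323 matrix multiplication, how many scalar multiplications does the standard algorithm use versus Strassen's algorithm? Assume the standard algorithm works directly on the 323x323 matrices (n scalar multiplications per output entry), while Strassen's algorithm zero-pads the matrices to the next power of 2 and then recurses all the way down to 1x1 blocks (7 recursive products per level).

Matrix multiplication for 323x323 matrices:

Strassen's algorithm requires power-of-2 dimensions. Pad 323x323 to 512x512 (next power of 2).

Standard algorithm: 323^3 = 33698267 multiplications
Strassen's algorithm: 7^(log2(512)) = 7^9 = 40353607 multiplications
Difference: 33698267 - 40353607 = -6655340 (Strassen uses MORE here due to padding overhead — for small or just-over-power-of-2 n, padding can outweigh the per-level savings)

Standard: 33698267 multiplications (323^3). Strassen: 40353607 multiplications (7^9, after padding to 512x512). Strassen reduces 8 recursive multiplications to 7 at each level.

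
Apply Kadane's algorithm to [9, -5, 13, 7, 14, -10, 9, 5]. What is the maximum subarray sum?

Using Kadane's algorithm on [9, -5, 13, 7, 14, -10, 9, 5]:

Scanning through the array:
Position 1 (value -5): max_ending_here = 4, max_so_far = 9
Position 2 (value 13): max_ending_here = 17, max_so_far = 17
Position 3 (value 7): max_ending_here = 24, max_so_far = 24
Position 4 (value 14): max_ending_here = 38, max_so_far = 38
Position 5 (value -10): max_ending_here = 28, max_so_far = 38
Position 6 (value 9): max_ending_here = 37, max_so_far = 38
Position 7 (value 5): max_ending_here = 42, max_so_far = 42

Maximum subarray: [9, -5, 13, 7, 14, -10, 9, 5]
Maximum sum: 42

The maximum subarray is [9, -5, 13, 7, 14, -10, 9, 5] with sum 42. This subarray runs from index 0 to index 7.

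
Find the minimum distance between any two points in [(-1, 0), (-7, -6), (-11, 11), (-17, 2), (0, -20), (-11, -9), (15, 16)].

Computing all pairwise distances among 7 points:

d((-1, 0), (-7, -6)) = 8.4853
d((-1, 0), (-11, 11)) = 14.8661
d((-1, 0), (-17, 2)) = 16.1245
d((-1, 0), (0, -20)) = 20.025
d((-1, 0), (-11, -9)) = 13.4536
d((-1, 0), (15, 16)) = 22.6274
d((-7, -6), (-11, 11)) = 17.4642
d((-7, -6), (-17, 2)) = 12.8062
d((-7, -6), (0, -20)) = 15.6525
d((-7, -6), (-11, -9)) = 5.0 <-- minimum
d((-7, -6), (15, 16)) = 31.1127
d((-11, 11), (-17, 2)) = 10.8167
d((-11, 11), (0, -20)) = 32.8938
d((-11, 11), (-11, -9)) = 20.0
d((-11, 11), (15, 16)) = 26.4764
d((-17, 2), (0, -20)) = 27.8029
d((-17, 2), (-11, -9)) = 12.53
d((-17, 2), (15, 16)) = 34.9285
d((0, -20), (-11, -9)) = 15.5563
d((0, -20), (15, 16)) = 39.0
d((-11, -9), (15, 16)) = 36.0694

Closest pair: (-7, -6) and (-11, -9) with distance 5.0

The closest pair is (-7, -6) and (-11, -9) with Euclidean distance 5.0. For 7 points, brute-force pairwise comparison is shown above. For large n, the divide-and-conquer algorithm (sort by x, recurse on halves, check the dividing strip) achieves O(n log n).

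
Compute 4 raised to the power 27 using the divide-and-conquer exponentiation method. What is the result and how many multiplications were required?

Computing 4^27 by squaring (build up from 4^1; each line after the first costs one multiplication):

4^1 = 4
4^2 = (4^1)^2 = 4^2 = 16
4^3 = 4 * 4^2 = 4 * 16 = 64
4^6 = (4^3)^2 = 64^2 = 4096
4^12 = (4^6)^2 = 4096^2 = 16777216
4^13 = 4 * 4^12 = 4 * 16777216 = 67108864
4^26 = (4^13)^2 = 67108864^2 = 4503599627370496
4^27 = 4 * 4^26 = 4 * 4503599627370496 = 18014398509481984

Result: 18014398509481984
Multiplications needed: 7 (7 lines after 4^1)

4^27 = 18014398509481984. Using exponentiation by squaring, this requires 7 multiplications. The key idea: if the exponent is even, square the half-power; if odd, multiply by the base once.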